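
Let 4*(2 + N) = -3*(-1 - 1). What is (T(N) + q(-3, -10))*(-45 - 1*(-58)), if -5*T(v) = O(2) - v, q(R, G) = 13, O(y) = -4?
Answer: 1781/10 ≈ 178.10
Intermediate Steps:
N = -½ (N = -2 + (-3*(-1 - 1))/4 = -2 + (-3*(-2))/4 = -2 + (¼)*6 = -2 + 3/2 = -½ ≈ -0.50000)
T(v) = ⅘ + v/5 (T(v) = -(-4 - v)/5 = ⅘ + v/5)
(T(N) + q(-3, -10))*(-45 - 1*(-58)) = ((⅘ + (⅕)*(-½)) + 13)*(-45 - 1*(-58)) = ((⅘ - ⅒) + 13)*(-45 + 58) = (7/10 + 13)*13 = (137/10)*13 = 1781/10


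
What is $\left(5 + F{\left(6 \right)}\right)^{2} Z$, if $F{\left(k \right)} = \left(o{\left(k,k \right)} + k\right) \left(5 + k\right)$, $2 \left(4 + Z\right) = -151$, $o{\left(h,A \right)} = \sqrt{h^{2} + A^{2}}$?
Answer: $- \frac{2186727}{2} - 745074 \sqrt{2} \approx -2.1471 \cdot 10^{6}$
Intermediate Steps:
$o{\left(h,A \right)} = \sqrt{A^{2} + h^{2}}$
$Z = - \frac{159}{2}$ ($Z = -4 + \frac{1}{2} \left(-151\right) = -4 - \frac{151}{2} = - \frac{159}{2} \approx -79.5$)
$F{\left(k \right)} = \left(5 + k\right) \left(k + \sqrt{2} \sqrt{k^{2}}\right)$ ($F{\left(k \right)} = \left(\sqrt{k^{2} + k^{2}} + k\right) \left(5 + k\right) = \left(\sqrt{2 k^{2}} + k\right) \left(5 + k\right) = \left(\sqrt{2} \sqrt{k^{2}} + k\right) \left(5 + k\right) = \left(k + \sqrt{2} \sqrt{k^{2}}\right) \left(5 + k\right) = \left(5 + k\right) \left(k + \sqrt{2} \sqrt{k^{2}}\right)$)
$\left(5 + F{\left(6 \right)}\right)^{2} Z = \left(5 + \left(6^{2} + 5 \cdot 6 + 5 \sqrt{2} \sqrt{6^{2}} + 6 \sqrt{2} \sqrt{6^{2}}\right)\right)^{2} \left(- \frac{159}{2}\right) = \left(5 + \left(36 + 30 + 5 \sqrt{2} \sqrt{36} + 6 \sqrt{2} \sqrt{36}\right)\right)^{2} \left(- \frac{159}{2}\right) = \left(5 + \left(36 + 30 + 5 \sqrt{2} \cdot 6 + 6 \sqrt{2} \cdot 6\right)\right)^{2} \left(- \frac{159}{2}\right) = \left(5 + \left(36 + 30 + 30 \sqrt{2} + 36 \sqrt{2}\right)\right)^{2} \left(- \frac{159}{2}\right) = \left(5 + \left(66 + 66 \sqrt{2}\right)\right)^{2} \left(- \frac{159}{2}\right) = \left(71 + 66 \sqrt{2}\right)^{2} \left(- \frac{159}{2}\right) = - \frac{159 \left(71 + 66 \sqrt{2}\right)^{2}}{2}$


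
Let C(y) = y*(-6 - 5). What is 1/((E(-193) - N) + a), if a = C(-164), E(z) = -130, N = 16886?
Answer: -1/15212 ≈ -6.5738e-5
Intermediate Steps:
C(y) = -11*y (C(y) = y*(-11) = -11*y)
a = 1804 (a = -11*(-164) = 1804)
1/((E(-193) - N) + a) = 1/((-130 - 1*16886) + 1804) = 1/((-130 - 16886) + 1804) = 1/(-17016 + 1804) = 1/(-15212) = -1/15212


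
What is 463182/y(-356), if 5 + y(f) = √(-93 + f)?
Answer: -385985/79 - 77197*I*√449/79 ≈ -4885.9 - 20706.0*I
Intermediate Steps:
y(f) = -5 + √(-93 + f)
463182/y(-356) = 463182/(-5 + √(-93 - 356)) = 463182/(-5 + √(-449)) = 463182/(-5 + I*√449)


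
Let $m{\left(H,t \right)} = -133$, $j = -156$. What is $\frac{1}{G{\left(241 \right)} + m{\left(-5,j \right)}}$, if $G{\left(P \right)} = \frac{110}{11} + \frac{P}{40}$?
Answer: $- \frac{40}{4679} \approx -0.0085488$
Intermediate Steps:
$G{\left(P \right)} = 10 + \frac{P}{40}$ ($G{\left(P \right)} = 110 \cdot \frac{1}{11} + P \frac{1}{40} = 10 + \frac{P}{40}$)
$\frac{1}{G{\left(241 \right)} + m{\left(-5,j \right)}} = \frac{1}{\left(10 + \frac{1}{40} \cdot 241\right) - 133} = \frac{1}{\left(10 + \frac{241}{40}\right) - 133} = \frac{1}{\frac{641}{40} - 133} = \frac{1}{- \frac{4679}{40}} = - \frac{40}{4679}$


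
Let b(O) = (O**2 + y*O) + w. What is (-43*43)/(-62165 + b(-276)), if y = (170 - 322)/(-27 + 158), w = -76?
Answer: -242219/1867437 ≈ -0.12971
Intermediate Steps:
y = -152/131 ≈ -1.1603
b(O) = -76 + O**2 - 152*O/131 (b(O) = (O**2 - 152*O/131) - 76 = -76 + O**2 - 152*O/131)
(-43*43)/(-62165 + b(-276)) = (-43*43)/(-62165 + (-76 + (-276)**2 - 152/131*(-276))) = -1849/(-62165 + (-76 + 76176 + 41952/131)) = -1849/(-62165 + 10011052/131) = -1849/1867437/131 = -1849*131/1867437 = -242219/1867437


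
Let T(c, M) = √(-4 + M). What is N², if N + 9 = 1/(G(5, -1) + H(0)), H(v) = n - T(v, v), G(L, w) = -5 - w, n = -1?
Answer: 70752/841 - 1064*I/841 ≈ 84.128 - 1.2652*I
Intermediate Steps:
H(v) = -1 - √(-4 + v)
N = -9 + (-5 + 2*I)/29 (N = -9 + 1/((-5 - 1*(-1)) + (-1 - √(-4 + 0))) = -9 + 1/((-5 + 1) + (-1 - √(-4))) = -9 + 1/(-4 + (-1 - 2*I)) = -9 + 1/(-5 - 2*I) = -9 + (-5 + 2*I)/29 ≈ -9.1724 + 0.068966*I)
N² = (-266/29 + 2*I/29)²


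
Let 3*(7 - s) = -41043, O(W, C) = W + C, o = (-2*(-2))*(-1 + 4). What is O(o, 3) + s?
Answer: 13703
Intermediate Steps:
o = 12 (o = 4*3 = 12)
O(W, C) = C + W
s = 13688 (s = 7 - ⅓*(-41043) = 7 + 13681 = 13688)
O(o, 3) + s = (3 + 12) + 13688 = 15 + 13688 = 13703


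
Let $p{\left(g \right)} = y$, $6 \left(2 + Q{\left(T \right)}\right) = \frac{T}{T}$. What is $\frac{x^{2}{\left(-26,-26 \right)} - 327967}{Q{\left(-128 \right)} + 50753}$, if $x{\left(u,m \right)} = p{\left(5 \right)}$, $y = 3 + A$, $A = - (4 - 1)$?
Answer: $- \frac{1967802}{304507} \approx -6.4623$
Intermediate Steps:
$Q{\left(T \right)} = - \frac{11}{6}$ ($Q{\left(T \right)} = -2 + \frac{T \frac{1}{T}}{6} = -2 + \frac{1}{6} \cdot 1 = -2 + \frac{1}{6} = - \frac{11}{6}$)
$A = -3$ ($A = - (4 - 1) = \left(-1\right) 3 = -3$)
$y = 0$ ($y = 3 - 3 = 0$)
$p{\left(g \right)} = 0$
$x{\left(u,m \right)} = 0$
$\frac{x^{2}{\left(-26,-26 \right)} - 327967}{Q{\left(-128 \right)} + 50753} = \frac{0^{2} - 327967}{- \frac{11}{6} + 50753} = \frac{0 - 327967}{\frac{304507}{6}} = \left(-327967\right) \frac{6}{304507} = - \frac{1967802}{304507}$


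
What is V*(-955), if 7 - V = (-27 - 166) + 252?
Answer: 49660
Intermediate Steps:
V = -52 (V = 7 - ((-27 - 166) + 252) = 7 - (-193 + 252) = 7 - 1*59 = 7 - 59 = -52)
V*(-955) = -52*(-955) = 49660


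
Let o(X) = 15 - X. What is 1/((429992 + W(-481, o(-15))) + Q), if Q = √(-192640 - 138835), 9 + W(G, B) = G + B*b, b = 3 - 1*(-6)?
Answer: 429772/184704303459 - 5*I*√13259/184704303459 ≈ 2.3268e-6 - 3.1171e-9*I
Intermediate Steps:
b = 9 (b = 3 + 6 = 9)
W(G, B) = -9 + G + 9*B (W(G, B) = -9 + (G + B*9) = -9 + (G + 9*B) = -9 + G + 9*B)
Q = 5*I*√13259 (Q = √(-331475) = 5*I*√13259 ≈ 575.74*I)
1/((429992 + W(-481, o(-15))) + Q) = 1/((429992 + (-9 - 481 + 9*(15 - 1*(-15)))) + 5*I*√13259) = 1/((429992 + (-9 - 481 + 9*(15 + 15))) + 5*I*√13259) = 1/((429992 + (-9 - 481 + 9*30)) + 5*I*√13259) = 1/((429992 + (-9 - 481 + 270)) + 5*I*√13259) = 1/((429992 - 220) + 5*I*√13259) = 1/(429772 + 5*I*√13259)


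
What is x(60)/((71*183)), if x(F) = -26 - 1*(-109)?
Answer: 83/12993 ≈ 0.0063881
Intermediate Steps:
x(F) = 83 (x(F) = -26 + 109 = 83)
x(60)/((71*183)) = 83/((71*183)) = 83/12993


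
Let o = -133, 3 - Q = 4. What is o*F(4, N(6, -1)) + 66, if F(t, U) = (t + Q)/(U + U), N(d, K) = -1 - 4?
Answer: 1059/10 ≈ 105.90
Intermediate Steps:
N(d, K) = -5
Q = -1 (Q = 3 - 1*4 = 3 - 4 = -1)
F(t, U) = (-1 + t)/(2*U) (F(t, U) = (t - 1)/(U + U) = (-1 + t)/((2*U)) = (-1 + t)*(1/(2*U)) = (-1 + t)/(2*U))
o*F(4, N(6, -1)) + 66 = -133*(-1 + 4)/(2*(-5)) + 66 = -133*(-1)*3/(2*5) + 66 = -133*(-3/10) + 66 = 399/10 + 66 = 1059/10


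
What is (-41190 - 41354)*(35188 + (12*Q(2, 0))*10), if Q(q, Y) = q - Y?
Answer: -2924368832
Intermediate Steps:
(-41190 - 41354)*(35188 + (12*Q(2, 0))*10) = (-41190 - 41354)*(35188 + (12*(2 - 1*0))*10) = -82544*(35188 + (12*(2 + 0))*10) = -82544*(35188 + (12*2)*10) = -82544*(35188 + 24*10) = -82544*(35188 + 240) = -82544*35428 = -2924368832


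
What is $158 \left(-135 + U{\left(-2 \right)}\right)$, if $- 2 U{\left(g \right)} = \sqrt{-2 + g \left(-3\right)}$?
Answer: $-21488$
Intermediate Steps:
$U{\left(g \right)} = - \frac{\sqrt{-2 - 3 g}}{2}$ ($U{\left(g \right)} = - \frac{\sqrt{-2 + g \left(-3\right)}}{2} = - \frac{\sqrt{-2 - 3 g}}{2}$)
$158 \left(-135 + U{\left(-2 \right)}\right) = 158 \left(-135 - \frac{\sqrt{-2 - -6}}{2}\right) = 158 \left(-135 - \frac{\sqrt{-2 + 6}}{2}\right) = 158 \left(-135 - \frac{\sqrt{4}}{2}\right) = 158 \left(-135 - 1\right) = 158 \left(-136\right) = -21488$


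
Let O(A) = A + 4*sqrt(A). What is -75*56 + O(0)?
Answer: -4200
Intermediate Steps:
-75*56 + O(0) = -75*56 + (0 + 4*sqrt(0)) = -4200 + (0 + 4*0) = -4200 + (0 + 0) = -4200 + 0 = -4200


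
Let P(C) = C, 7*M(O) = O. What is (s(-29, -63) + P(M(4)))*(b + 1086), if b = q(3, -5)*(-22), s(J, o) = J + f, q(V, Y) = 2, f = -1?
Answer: -214652/7 ≈ -30665.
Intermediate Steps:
s(J, o) = -1 + J (s(J, o) = J - 1 = -1 + J)
M(O) = O/7
b = -44 (b = 2*(-22) = -44)
(s(-29, -63) + P(M(4)))*(b + 1086) = ((-1 - 29) + (1/7)*4)*(-44 + 1086) = (-30 + 4/7)*1042 = -206/7*1042 = -214652/7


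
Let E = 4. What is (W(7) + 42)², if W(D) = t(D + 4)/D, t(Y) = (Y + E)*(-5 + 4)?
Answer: 77841/49 ≈ 1588.6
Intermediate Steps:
t(Y) = -4 - Y (t(Y) = (Y + 4)*(-5 + 4) = (4 + Y)*(-1) = -4 - Y)
W(D) = (-8 - D)/D (W(D) = (-4 - (D + 4))/D = (-4 - (4 + D))/D = (-4 + (-4 - D))/D = (-8 - D)/D)
(W(7) + 42)² = ((-8 - 1*7)/7 + 42)² = ((-8 - 7)/7 + 42)² = ((⅐)*(-15) + 42)² = (-15/7 + 42)² = (279/7)² = 77841/49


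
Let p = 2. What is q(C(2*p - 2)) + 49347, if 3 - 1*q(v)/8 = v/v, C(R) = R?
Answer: 49363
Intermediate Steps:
q(v) = 16 (q(v) = 24 - 8*v/v = 24 - 8*1 = 24 - 8 = 16)
q(C(2*p - 2)) + 49347 = 16 + 49347 = 49363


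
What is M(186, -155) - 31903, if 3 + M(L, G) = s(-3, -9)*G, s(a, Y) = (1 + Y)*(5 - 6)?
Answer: -33146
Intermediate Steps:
s(a, Y) = -1 - Y (s(a, Y) = (1 + Y)*(-1) = -1 - Y)
M(L, G) = -3 + 8*G (M(L, G) = -3 + (-1 - 1*(-9))*G = -3 + (-1 + 9)*G = -3 + 8*G)
M(186, -155) - 31903 = (-3 + 8*(-155)) - 31903 = (-3 - 1240) - 31903 = -1243 - 31903 = -33146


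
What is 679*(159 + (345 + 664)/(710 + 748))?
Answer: 158092249/1458 ≈ 1.0843e+5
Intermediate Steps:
679*(159 + (345 + 664)/(710 + 748)) = 679*(159 + 1009/1458) = 679*(232831/1458) = 158092249/1458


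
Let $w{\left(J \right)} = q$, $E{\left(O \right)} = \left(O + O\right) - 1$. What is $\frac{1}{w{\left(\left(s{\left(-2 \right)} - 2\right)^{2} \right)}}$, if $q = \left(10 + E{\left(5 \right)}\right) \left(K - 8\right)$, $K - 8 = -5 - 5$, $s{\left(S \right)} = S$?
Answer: $- \frac{1}{190} \approx -0.0052632$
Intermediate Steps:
$K = -2$ ($K = 8 - 10 = -2$)
$E{\left(O \right)} = -1 + 2 O$ ($E{\left(O \right)} = 2 O - 1 = -1 + 2 O$)
$q = -190$ ($q = \left(10 + \left(-1 + 2 \cdot 5\right)\right) \left(-2 - 8\right) = \left(10 + \left(-1 + 10\right)\right) \left(-10\right) = \left(10 + 9\right) \left(-10\right) = 19 \left(-10\right) = -190$)
$w{\left(J \right)} = -190$
$\frac{1}{w{\left(\left(s{\left(-2 \right)} - 2\right)^{2} \right)}} = \frac{1}{-190} = - \frac{1}{190}$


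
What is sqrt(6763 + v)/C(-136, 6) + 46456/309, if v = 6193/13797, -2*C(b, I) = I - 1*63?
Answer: 46456/309 + 4*sqrt(35763090258)/262143 ≈ 153.23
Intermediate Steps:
C(b, I) = 63/2 - I/2 (C(b, I) = -(I - 1*63)/2 = -(I - 63)/2 = -(-63 + I)/2 = 63/2 - I/2)
v = 6193/13797 (v = 6193*(1/13797) = 6193/13797 ≈ 0.44887)
sqrt(6763 + v)/C(-136, 6) + 46456/309 = sqrt(6763 + 6193/13797)/(63/2 - 1/2*6) + 46456/309 = sqrt(93315304/13797)/(63/2 - 3) + 46456*(1/309) = (2*sqrt(35763090258)/4599)/(57/2) + 46456/309 = (2*sqrt(35763090258)/4599)*(2/57) + 46456/309 = 4*sqrt(35763090258)/262143 + 46456/309 = 46456/309 + 4*sqrt(35763090258)/262143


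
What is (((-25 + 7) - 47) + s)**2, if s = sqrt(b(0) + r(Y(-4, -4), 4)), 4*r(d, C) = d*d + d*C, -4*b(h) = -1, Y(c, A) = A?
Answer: 16641/4 ≈ 4160.3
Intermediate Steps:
b(h) = 1/4 (b(h) = -1/4*(-1) = 1/4)
r(d, C) = d**2/4 + C*d/4 (r(d, C) = (d*d + d*C)/4 = (d**2 + C*d)/4 = d**2/4 + C*d/4)
s = 1/2 (s = sqrt(1/4 + (1/4)*(-4)*(4 - 4)) = sqrt(1/4 + (1/4)*(-4)*0) = sqrt(1/4 + 0) = sqrt(1/4) = 1/2 ≈ 0.50000)
(((-25 + 7) - 47) + s)**2 = (((-25 + 7) - 47) + 1/2)**2 = ((-18 - 47) + 1/2)**2 = (-65 + 1/2)**2 = (-129/2)**2 = 16641/4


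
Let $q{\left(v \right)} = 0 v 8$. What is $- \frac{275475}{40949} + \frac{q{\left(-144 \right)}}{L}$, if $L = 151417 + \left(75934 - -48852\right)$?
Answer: $- \frac{275475}{40949} \approx -6.7273$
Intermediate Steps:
$q{\left(v \right)} = 0$ ($q{\left(v \right)} = 0 \cdot 8 = 0$)
$L = 276203$ ($L = 151417 + \left(75934 + 48852\right) = 151417 + 124786 = 276203$)
$- \frac{275475}{40949} + \frac{q{\left(-144 \right)}}{L} = - \frac{275475}{40949} + \frac{0}{276203} = \left(-275475\right) \frac{1}{40949} + 0 \cdot \frac{1}{276203} = - \frac{275475}{40949} + 0 = - \frac{275475}{40949}$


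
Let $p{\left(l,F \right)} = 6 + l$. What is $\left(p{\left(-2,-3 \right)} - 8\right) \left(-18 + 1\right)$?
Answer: $68$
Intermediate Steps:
$\left(p{\left(-2,-3 \right)} - 8\right) \left(-18 + 1\right) = \left(\left(6 - 2\right) - 8\right) \left(-18 + 1\right) = \left(4 - 8\right) \left(-17\right) = \left(-4\right) \left(-17\right) = 68$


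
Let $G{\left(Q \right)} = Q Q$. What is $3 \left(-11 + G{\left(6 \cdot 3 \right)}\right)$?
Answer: $939$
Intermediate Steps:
$G{\left(Q \right)} = Q^{2}$
$3 \left(-11 + G{\left(6 \cdot 3 \right)}\right) = 3 \left(-11 + \left(6 \cdot 3\right)^{2}\right) = 3 \left(-11 + 18^{2}\right) = 3 \left(-11 + 324\right) = 3 \cdot 313 = 939$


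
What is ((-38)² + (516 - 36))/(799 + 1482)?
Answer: 1924/2281 ≈ 0.84349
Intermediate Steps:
((-38)² + (516 - 36))/(799 + 1482) = (1444 + 480)/2281 = (1/2281)*1924 = 1924/2281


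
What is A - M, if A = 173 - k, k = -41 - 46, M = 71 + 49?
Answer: 140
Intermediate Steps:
M = 120
k = -87
A = 260 (A = 173 - 1*(-87) = 173 + 87 = 260)
A - M = 260 - 1*120 = 260 - 120 = 140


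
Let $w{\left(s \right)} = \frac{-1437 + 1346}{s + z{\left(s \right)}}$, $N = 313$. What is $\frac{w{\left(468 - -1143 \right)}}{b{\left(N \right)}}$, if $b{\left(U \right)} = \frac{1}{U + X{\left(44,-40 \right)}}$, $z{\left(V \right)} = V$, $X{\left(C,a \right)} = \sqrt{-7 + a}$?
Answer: $- \frac{28483}{3222} - \frac{91 i \sqrt{47}}{3222} \approx -8.8402 - 0.19363 i$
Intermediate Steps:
$b{\left(U \right)} = \frac{1}{U + i \sqrt{47}}$ ($b{\left(U \right)} = \frac{1}{U + \sqrt{-7 - 40}} = \frac{1}{U + \sqrt{-47}} = \frac{1}{U + i \sqrt{47}}$)
$w{\left(s \right)} = - \frac{91}{2 s}$ ($w{\left(s \right)} = \frac{-1437 + 1346}{s + s} = - \frac{91}{2 s}$)
$\frac{w{\left(468 - -1143 \right)}}{b{\left(N \right)}} = \frac{\left(- \frac{91}{2}\right) \frac{1}{468 - -1143}}{\frac{1}{313 + i \sqrt{47}}} = - \frac{91}{2 \left(468 + 1143\right)} \left(313 + i \sqrt{47}\right) = - \frac{91}{2 \cdot 1611} \left(313 + i \sqrt{47}\right) = \left(- \frac{91}{2}\right) \frac{1}{1611} \left(313 + i \sqrt{47}\right) = - \frac{91 \left(313 + i \sqrt{47}\right)}{3222} = - \frac{28483}{3222} - \frac{91 i \sqrt{47}}{3222}$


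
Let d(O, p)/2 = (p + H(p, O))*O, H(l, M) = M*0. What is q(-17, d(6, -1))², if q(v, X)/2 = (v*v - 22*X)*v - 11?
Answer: 354342976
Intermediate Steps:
H(l, M) = 0
d(O, p) = 2*O*p (d(O, p) = 2*((p + 0)*O) = 2*(p*O) = 2*(O*p) = 2*O*p)
q(v, X) = -22 + 2*v*(v² - 22*X) (q(v, X) = 2*((v*v - 22*X)*v - 11) = 2*((v² - 22*X)*v - 11) = 2*(v*(v² - 22*X) - 11) = 2*(-11 + v*(v² - 22*X)) = -22 + 2*v*(v² - 22*X))
q(-17, d(6, -1))² = (-22 + 2*(-17)³ - 44*2*6*(-1)*(-17))² = (-22 + 2*(-4913) - 44*(-12)*(-17))² = (-22 - 9826 - 8976)² = (-18824)² = 354342976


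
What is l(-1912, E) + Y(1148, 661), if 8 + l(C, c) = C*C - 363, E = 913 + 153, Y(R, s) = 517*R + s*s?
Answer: 4685810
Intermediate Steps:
Y(R, s) = s² + 517*R (Y(R, s) = 517*R + s² = s² + 517*R)
E = 1066
l(C, c) = -371 + C² (l(C, c) = -8 + (C*C - 363) = -8 + (C² - 363) = -8 + (-363 + C²) = -371 + C²)
l(-1912, E) + Y(1148, 661) = (-371 + (-1912)²) + (661² + 517*1148) = (-371 + 3655744) + (436921 + 593516) = 3655373 + 1030437 = 4685810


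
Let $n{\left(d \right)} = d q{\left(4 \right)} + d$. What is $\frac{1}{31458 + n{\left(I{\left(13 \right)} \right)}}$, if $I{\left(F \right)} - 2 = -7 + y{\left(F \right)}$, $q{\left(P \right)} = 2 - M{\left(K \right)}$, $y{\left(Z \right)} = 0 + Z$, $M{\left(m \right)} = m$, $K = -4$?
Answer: $\frac{1}{31514} \approx 3.1732 \cdot 10^{-5}$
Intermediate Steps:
$y{\left(Z \right)} = Z$
$q{\left(P \right)} = 6$ ($q{\left(P \right)} = 2 - -4 = 2 + 4 = 6$)
$I{\left(F \right)} = -5 + F$ ($I{\left(F \right)} = 2 + \left(-7 + F\right) = -5 + F$)
$n{\left(d \right)} = 7 d$ ($n{\left(d \right)} = d 6 + d = 6 d + d = 7 d$)
$\frac{1}{31458 + n{\left(I{\left(13 \right)} \right)}} = \frac{1}{31458 + 7 \left(-5 + 13\right)} = \frac{1}{31458 + 7 \cdot 8} = \frac{1}{31458 + 56} = \frac{1}{31514}$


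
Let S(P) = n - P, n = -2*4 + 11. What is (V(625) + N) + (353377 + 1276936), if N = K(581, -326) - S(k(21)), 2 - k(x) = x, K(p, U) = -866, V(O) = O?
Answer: 1630050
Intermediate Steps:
n = 3 (n = -8 + 11 = 3)
k(x) = 2 - x
S(P) = 3 - P
N = -888 (N = -866 - (3 - (2 - 1*21)) = -866 - (3 - (2 - 21)) = -866 - (3 - 1*(-19)) = -866 - (3 + 19) = -866 - 1*22 = -866 - 22 = -888)
(V(625) + N) + (353377 + 1276936) = (625 - 888) + (353377 + 1276936) = -263 + 1630313 = 1630050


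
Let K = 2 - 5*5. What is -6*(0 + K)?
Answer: 138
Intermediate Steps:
K = -23 (K = 2 - 25 = -23)
-6*(0 + K) = -6*(0 - 23) = -6*(-23) = 138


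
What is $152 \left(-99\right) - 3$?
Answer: $-15051$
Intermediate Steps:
$152 \left(-99\right) - 3 = -15048 - 3 = -15051$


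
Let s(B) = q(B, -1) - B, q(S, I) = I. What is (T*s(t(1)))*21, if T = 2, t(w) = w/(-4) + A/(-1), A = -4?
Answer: -399/2 ≈ -199.50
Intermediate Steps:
t(w) = 4 - w/4 (t(w) = w/(-4) - 4/(-1) = w*(-1/4) - 4*(-1) = -w/4 + 4 = 4 - w/4)
s(B) = -1 - B
(T*s(t(1)))*21 = (2*(-1 - (4 - 1/4*1)))*21 = (2*(-1 - (4 - 1/4)))*21 = (2*(-1 - 1*15/4))*21 = (2*(-1 - 15/4))*21 = (2*(-19/4))*21 = -19/2*21 = -399/2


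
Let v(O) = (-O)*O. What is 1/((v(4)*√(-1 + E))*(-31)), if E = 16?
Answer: √15/7440 ≈ 0.00052056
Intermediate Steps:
v(O) = -O²
1/((v(4)*√(-1 + E))*(-31)) = 1/(((-1*4²)*√(-1 + 16))*(-31)) = 1/(((-1*16)*√15)*(-31)) = 1/(-16*√15*(-31)) = 1/(496*√15) = √15/7440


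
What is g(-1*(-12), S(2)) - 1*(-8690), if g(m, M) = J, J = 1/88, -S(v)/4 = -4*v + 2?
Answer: 764721/88 ≈ 8690.0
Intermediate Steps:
S(v) = -8 + 16*v (S(v) = -4*(-4*v + 2) = -4*(2 - 4*v) = -8 + 16*v)
J = 1/88 ≈ 0.011364
g(m, M) = 1/88
g(-1*(-12), S(2)) - 1*(-8690) = 1/88 - 1*(-8690) = 1/88 + 8690 = 764721/88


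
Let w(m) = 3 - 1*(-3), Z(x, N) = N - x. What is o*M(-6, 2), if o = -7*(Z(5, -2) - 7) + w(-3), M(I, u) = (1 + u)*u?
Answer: 624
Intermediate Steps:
M(I, u) = u*(1 + u)
w(m) = 6 (w(m) = 3 + 3 = 6)
o = 104 (o = -7*((-2 - 1*5) - 7) + 6 = -7*((-2 - 5) - 7) + 6 = -7*(-7 - 7) + 6 = -7*(-14) + 6 = 98 + 6 = 104)
o*M(-6, 2) = 104*(2*(1 + 2)) = 104*(2*3) = 104*6 = 624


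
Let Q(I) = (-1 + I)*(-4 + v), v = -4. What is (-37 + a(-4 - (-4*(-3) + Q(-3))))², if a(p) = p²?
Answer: 5139289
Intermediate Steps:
Q(I) = 8 - 8*I (Q(I) = (-1 + I)*(-4 - 4) = (-1 + I)*(-8) = 8 - 8*I)
(-37 + a(-4 - (-4*(-3) + Q(-3))))² = (-37 + (-4 - (-4*(-3) + (8 - 8*(-3))))²)² = (-37 + (-4 - (12 + (8 + 24)))²)² = (-37 + (-4 - (12 + 32))²)² = (-37 + (-4 - 1*44)²)² = (-37 + (-4 - 44)²)² = (-37 + (-48)²)² = (-37 + 2304)² = 2267² = 5139289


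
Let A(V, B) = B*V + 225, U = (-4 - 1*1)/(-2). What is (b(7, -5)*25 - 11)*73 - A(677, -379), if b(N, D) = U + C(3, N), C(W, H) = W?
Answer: 531185/2 ≈ 2.6559e+5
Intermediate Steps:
U = 5/2 (U = (-4 - 1)*(-1/2) = -5*(-1/2) = 5/2 ≈ 2.5000)
A(V, B) = 225 + B*V
b(N, D) = 11/2 (b(N, D) = 5/2 + 3 = 11/2)
(b(7, -5)*25 - 11)*73 - A(677, -379) = ((11/2)*25 - 11)*73 - (225 - 379*677) = (275/2 - 11)*73 - (225 - 256583) = (253/2)*73 - 1*(-256358) = 18469/2 + 256358 = 531185/2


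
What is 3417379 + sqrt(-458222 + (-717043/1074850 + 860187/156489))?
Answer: 3417379 + I*sqrt(57617205829299953117414098)/11213480110 ≈ 3.4174e+6 + 676.92*I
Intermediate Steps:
3417379 + sqrt(-458222 + (-717043/1074850 + 860187/156489)) = 3417379 + sqrt(-458222 + (-717043*1/1074850 + 860187*(1/156489))) = 3417379 + sqrt(-458222 + (-717043/1074850 + 286729/52163)) = 3417379 + sqrt(-458222 + 270787551641/56067400550) = 3417379 + sqrt(-25691045627270459/56067400550) = 3417379 + I*sqrt(57617205829299953117414098)/11213480110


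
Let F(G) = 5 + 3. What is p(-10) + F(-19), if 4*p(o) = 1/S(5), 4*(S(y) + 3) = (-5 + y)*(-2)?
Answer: 95/12 ≈ 7.9167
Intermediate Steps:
S(y) = -½ - y/2 (S(y) = -3 + ((-5 + y)*(-2))/4 = -3 + (10 - 2*y)/4 = -3 + (5/2 - y/2) = -½ - y/2)
F(G) = 8
p(o) = -1/12 (p(o) = 1/(4*(-½ - ½*5)) = 1/(4*(-½ - 5/2)) = (¼)/(-3) = (¼)*(-⅓) = -1/12)
p(-10) + F(-19) = -1/12 + 8 = 95/12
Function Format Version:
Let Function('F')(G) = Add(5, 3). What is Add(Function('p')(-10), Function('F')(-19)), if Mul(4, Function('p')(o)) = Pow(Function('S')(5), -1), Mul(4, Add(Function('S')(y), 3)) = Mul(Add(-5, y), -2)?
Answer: Rational(95, 12) ≈ 7.9167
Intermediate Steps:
Function('S')(y) = Add(Rational(-1, 2), Mul(Rational(-1, 2), y)) (Function('S')(y) = Add(-3, Mul(Rational(1, 4), Mul(Add(-5, y), -2))) = Add(-3, Mul(Rational(1, 4), Add(10, Mul(-2, y)))) = Add(-3, Add(Rational(5, 2), Mul(Rational(-1, 2), y))) = Add(Rational(-1, 2), Mul(Rational(-1, 2), y)))
Function('F')(G) = 8
Function('p')(o) = Rational(-1, 12) (Function('p')(o) = Mul(Rational(1, 4), Pow(Add(Rational(-1, 2), Mul(Rational(-1, 2), 5)), -1)) = Mul(Rational(1, 4), Pow(Add(Rational(-1, 2), Rational(-5, 2)), -1)) = Mul(Rational(1, 4), Pow(-3, -1)) = Mul(Rational(1, 4), Rational(-1, 3)) = Rational(-1, 12))
Add(Function('p')(-10), Function('F')(-19)) = Add(Rational(-1, 12), 8) = Rational(95, 12)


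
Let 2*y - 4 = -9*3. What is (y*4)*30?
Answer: -1380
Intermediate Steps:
y = -23/2 (y = 2 + (-9*3)/2 = 2 + (1/2)*(-27) = 2 - 27/2 = -23/2 ≈ -11.500)
(y*4)*30 = -23/2*4*30 = -46*30 = -1380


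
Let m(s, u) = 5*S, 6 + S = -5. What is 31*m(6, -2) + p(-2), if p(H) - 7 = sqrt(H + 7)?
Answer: -1698 + sqrt(5) ≈ -1695.8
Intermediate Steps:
S = -11 (S = -6 - 5 = -11)
p(H) = 7 + sqrt(7 + H) (p(H) = 7 + sqrt(H + 7) = 7 + sqrt(7 + H))
m(s, u) = -55 (m(s, u) = 5*(-11) = -55)
31*m(6, -2) + p(-2) = 31*(-55) + (7 + sqrt(7 - 2)) = -1705 + (7 + sqrt(5)) = -1698 + sqrt(5)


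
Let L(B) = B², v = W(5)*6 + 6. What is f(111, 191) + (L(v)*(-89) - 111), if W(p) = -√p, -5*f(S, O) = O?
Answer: -96866/5 + 6408*√5 ≈ -5044.5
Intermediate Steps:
f(S, O) = -O/5
v = 6 - 6*√5 (v = -√5*6 + 6 = -6*√5 + 6 = 6 - 6*√5 ≈ -7.4164)
f(111, 191) + (L(v)*(-89) - 111) = -⅕*191 + ((6 - 6*√5)²*(-89) - 111) = -191/5 + (-89*(6 - 6*√5)² - 111) = -191/5 + (-111 - 89*(6 - 6*√5)²) = -746/5 - 89*(6 - 6*√5)²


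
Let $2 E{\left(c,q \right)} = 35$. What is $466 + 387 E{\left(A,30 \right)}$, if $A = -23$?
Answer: $\frac{14477}{2} \approx 7238.5$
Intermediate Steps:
$E{\left(c,q \right)} = \frac{35}{2}$ ($E{\left(c,q \right)} = \frac{1}{2} \cdot 35 = \frac{35}{2}$)
$466 + 387 E{\left(A,30 \right)} = 466 + 387 \cdot \frac{35}{2} = 466 + \frac{13545}{2} = \frac{14477}{2}$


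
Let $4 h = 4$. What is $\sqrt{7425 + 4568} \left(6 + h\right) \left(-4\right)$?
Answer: $- 28 \sqrt{11993} \approx -3066.4$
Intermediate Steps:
$h = 1$ ($h = \frac{1}{4} \cdot 4 = 1$)
$\sqrt{7425 + 4568} \left(6 + h\right) \left(-4\right) = \sqrt{7425 + 4568} \left(6 + 1\right) \left(-4\right) = \sqrt{11993} \cdot 7 \left(-4\right) = \sqrt{11993} \left(-28\right) = - 28 \sqrt{11993}$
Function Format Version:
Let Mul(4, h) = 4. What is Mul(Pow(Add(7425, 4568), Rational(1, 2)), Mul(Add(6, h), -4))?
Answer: Mul(-28, Pow(11993, Rational(1, 2))) ≈ -3066.4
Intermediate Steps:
h = 1 (h = Mul(Rational(1, 4), 4) = 1)
Mul(Pow(Add(7425, 4568), Rational(1, 2)), Mul(Add(6, h), -4)) = Mul(Pow(Add(7425, 4568), Rational(1, 2)), Mul(Add(6, 1), -4)) = Mul(Pow(11993, Rational(1, 2)), Mul(7, -4)) = Mul(Pow(11993, Rational(1, 2)), -28) = Mul(-28, Pow(11993, Rational(1, 2)))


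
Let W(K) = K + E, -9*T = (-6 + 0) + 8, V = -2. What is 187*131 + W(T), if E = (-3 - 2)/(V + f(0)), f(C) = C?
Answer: 440987/18 ≈ 24499.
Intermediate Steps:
T = -2/9 (T = -((-6 + 0) + 8)/9 = -(-6 + 8)/9 = -⅑*2 = -2/9 ≈ -0.22222)
E = 5/2 (E = (-3 - 2)/(-2 + 0) = -5/(-2) = -5*(-½) = 5/2 ≈ 2.5000)
W(K) = 5/2 + K (W(K) = K + 5/2 = 5/2 + K)
187*131 + W(T) = 187*131 + (5/2 - 2/9) = 24497 + 41/18 = 440987/18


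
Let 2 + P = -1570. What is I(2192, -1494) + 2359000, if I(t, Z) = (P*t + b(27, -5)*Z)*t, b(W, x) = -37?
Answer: -7429717832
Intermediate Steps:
P = -1572 (P = -2 - 1570 = -1572)
I(t, Z) = t*(-1572*t - 37*Z) (I(t, Z) = (-1572*t - 37*Z)*t = t*(-1572*t - 37*Z))
I(2192, -1494) + 2359000 = 2192*(-1572*2192 - 37*(-1494)) + 2359000 = 2192*(-3445824 + 55278) + 2359000 = 2192*(-3390546) + 2359000 = -7432076832 + 2359000 = -7429717832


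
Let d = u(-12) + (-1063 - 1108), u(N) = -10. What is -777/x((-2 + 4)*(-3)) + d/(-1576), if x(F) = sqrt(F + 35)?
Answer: 2181/1576 - 777*sqrt(29)/29 ≈ -142.90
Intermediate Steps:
x(F) = sqrt(35 + F)
d = -2181 (d = -10 + (-1063 - 1108) = -10 - 2171 = -2181)
-777/x((-2 + 4)*(-3)) + d/(-1576) = -777/sqrt(35 + (-2 + 4)*(-3)) - 2181/(-1576) = -777/sqrt(35 + 2*(-3)) - 2181*(-1/1576) = -777/sqrt(35 - 6) + 2181/1576 = -777*sqrt(29)/29 + 2181/1576 = 2181/1576 - 777*sqrt(29)/29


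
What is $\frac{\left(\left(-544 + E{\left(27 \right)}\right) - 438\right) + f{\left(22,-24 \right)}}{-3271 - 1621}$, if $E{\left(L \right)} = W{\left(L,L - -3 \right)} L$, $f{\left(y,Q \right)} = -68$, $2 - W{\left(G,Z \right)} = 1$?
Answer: $\frac{1023}{4892} \approx 0.20912$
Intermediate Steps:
$W{\left(G,Z \right)} = 1$ ($W{\left(G,Z \right)} = 2 - 1 = 1$)
$E{\left(L \right)} = L$ ($E{\left(L \right)} = 1 L = L$)
$\frac{\left(\left(-544 + E{\left(27 \right)}\right) - 438\right) + f{\left(22,-24 \right)}}{-3271 - 1621} = \frac{\left(\left(-544 + 27\right) - 438\right) - 68}{-3271 - 1621} = \frac{\left(-517 - 438\right) - 68}{-4892} = \left(-955 - 68\right) \left(- \frac{1}{4892}\right) = \left(-1023\right) \left(- \frac{1}{4892}\right) = \frac{1023}{4892}$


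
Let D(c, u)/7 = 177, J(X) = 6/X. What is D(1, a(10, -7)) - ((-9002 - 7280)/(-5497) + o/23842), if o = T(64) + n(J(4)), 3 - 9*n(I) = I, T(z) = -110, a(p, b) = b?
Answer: 971970579575/786356844 ≈ 1236.0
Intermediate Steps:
D(c, u) = 1239 (D(c, u) = 7*177 = 1239)
n(I) = ⅓ - I/9
o = -659/6 (o = -110 + (⅓ - 2/(3*4)) = -110 + (⅓ - ⅑*3/2) = -110 + (⅓ - ⅙) = -110 + ⅙ = -659/6 ≈ -109.83)
D(1, a(10, -7)) - ((-9002 - 7280)/(-5497) + o/23842) = 1239 - ((-9002 - 7280)/(-5497) - 659/6/23842) = 1239 - (-16282*(-1/5497) - 659/6*1/23842) = 1239 - (16282/5497 - 659/143052) = 1239 - 1*2325550141/786356844 = 1239 - 2325550141/786356844 = 971970579575/786356844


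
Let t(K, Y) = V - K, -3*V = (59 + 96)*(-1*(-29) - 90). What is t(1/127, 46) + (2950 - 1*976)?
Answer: 1952876/381 ≈ 5125.7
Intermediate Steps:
V = 9455/3 (V = -(59 + 96)*(-1*(-29) - 90)/3 = -155*(29 - 90)/3 = -155*(-61)/3 = -⅓*(-9455) = 9455/3 ≈ 3151.7)
t(K, Y) = 9455/3 - K
t(1/127, 46) + (2950 - 1*976) = (9455/3 - 1/127) + (2950 - 1*976) = (9455/3 - 1*1/127) + (2950 - 976) = (9455/3 - 1/127) + 1974 = 1200782/381 + 1974 = 1952876/381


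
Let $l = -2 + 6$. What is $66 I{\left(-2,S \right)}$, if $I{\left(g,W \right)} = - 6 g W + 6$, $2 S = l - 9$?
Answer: $-1584$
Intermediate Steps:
$l = 4$
$S = - \frac{5}{2}$ ($S = \frac{4 - 9}{2} = \frac{1}{2} \left(-5\right) = - \frac{5}{2} \approx -2.5$)
$I{\left(g,W \right)} = 6 - 6 W g$ ($I{\left(g,W \right)} = - 6 W g + 6 = 6 - 6 W g$)
$66 I{\left(-2,S \right)} = 66 \left(6 - \left(-15\right) \left(-2\right)\right) = 66 \left(6 - 30\right) = 66 \left(-24\right) = -1584$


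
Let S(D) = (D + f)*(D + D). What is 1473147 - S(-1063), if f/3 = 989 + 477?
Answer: 8563357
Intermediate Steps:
f = 4398 (f = 3*(989 + 477) = 3*1466 = 4398)
S(D) = 2*D*(4398 + D) (S(D) = (D + 4398)*(D + D) = (4398 + D)*(2*D) = 2*D*(4398 + D))
1473147 - S(-1063) = 1473147 - 2*(-1063)*(4398 - 1063) = 1473147 - 2*(-1063)*3335 = 1473147 - 1*(-7090210) = 1473147 + 7090210 = 8563357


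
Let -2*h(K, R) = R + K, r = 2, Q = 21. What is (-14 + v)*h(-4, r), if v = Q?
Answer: 7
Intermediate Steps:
h(K, R) = -K/2 - R/2 (h(K, R) = -(R + K)/2 = -(K + R)/2 = -K/2 - R/2)
v = 21
(-14 + v)*h(-4, r) = (-14 + 21)*(-½*(-4) - ½*2) = 7*(2 - 1) = 7*1 = 7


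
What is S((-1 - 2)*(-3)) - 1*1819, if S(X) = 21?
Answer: -1798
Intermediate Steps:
S((-1 - 2)*(-3)) - 1*1819 = 21 - 1*1819 = 21 - 1819 = -1798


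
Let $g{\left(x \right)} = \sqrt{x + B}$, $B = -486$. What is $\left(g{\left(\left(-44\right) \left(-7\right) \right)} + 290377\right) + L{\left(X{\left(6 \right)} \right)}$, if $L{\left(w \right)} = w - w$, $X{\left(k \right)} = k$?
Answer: $290377 + i \sqrt{178} \approx 2.9038 \cdot 10^{5} + 13.342 i$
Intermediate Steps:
$L{\left(w \right)} = 0$
$g{\left(x \right)} = \sqrt{-486 + x}$ ($g{\left(x \right)} = \sqrt{x - 486} = \sqrt{-486 + x}$)
$\left(g{\left(\left(-44\right) \left(-7\right) \right)} + 290377\right) + L{\left(X{\left(6 \right)} \right)} = \left(\sqrt{-486 - -308} + 290377\right) + 0 = \left(\sqrt{-486 + 308} + 290377\right) + 0 = \left(\sqrt{-178} + 290377\right) + 0 = \left(i \sqrt{178} + 290377\right) + 0 = \left(290377 + i \sqrt{178}\right) + 0 = 290377 + i \sqrt{178}$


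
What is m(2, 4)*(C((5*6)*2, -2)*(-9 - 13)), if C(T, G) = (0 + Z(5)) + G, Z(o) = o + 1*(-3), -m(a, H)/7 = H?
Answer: 0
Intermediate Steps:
m(a, H) = -7*H
Z(o) = -3 + o (Z(o) = o - 3 = -3 + o)
C(T, G) = 2 + G (C(T, G) = (0 + (-3 + 5)) + G = (0 + 2) + G = 2 + G)
m(2, 4)*(C((5*6)*2, -2)*(-9 - 13)) = (-7*4)*((2 - 2)*(-9 - 13)) = -0*(-22) = -28*0 = 0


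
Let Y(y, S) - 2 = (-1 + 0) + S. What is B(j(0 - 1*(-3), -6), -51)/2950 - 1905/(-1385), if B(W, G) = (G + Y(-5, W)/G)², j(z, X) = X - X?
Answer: 2399397929/1062703575 ≈ 2.2578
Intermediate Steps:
Y(y, S) = 1 + S (Y(y, S) = 2 + ((-1 + 0) + S) = 2 + (-1 + S) = 1 + S)
j(z, X) = 0
B(W, G) = (G + (1 + W)/G)²
B(j(0 - 1*(-3), -6), -51)/2950 - 1905/(-1385) = ((1 + 0 + (-51)²)²/(-51)²)/2950 - 1905/(-1385) = ((1 + 0 + 2601)²/2601)*(1/2950) - 1905*(-1/1385) = ((1/2601)*2602²)*(1/2950) + 381/277 = ((1/2601)*6770404)*(1/2950) + 381/277 = (6770404/2601)*(1/2950) + 381/277 = 3385202/3836475 + 381/277 = 2399397929/1062703575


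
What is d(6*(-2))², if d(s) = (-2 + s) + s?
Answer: 676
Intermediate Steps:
d(s) = -2 + 2*s
d(6*(-2))² = (-2 + 2*(6*(-2)))² = (-2 + 2*(-12))² = (-2 - 24)² = (-26)² = 676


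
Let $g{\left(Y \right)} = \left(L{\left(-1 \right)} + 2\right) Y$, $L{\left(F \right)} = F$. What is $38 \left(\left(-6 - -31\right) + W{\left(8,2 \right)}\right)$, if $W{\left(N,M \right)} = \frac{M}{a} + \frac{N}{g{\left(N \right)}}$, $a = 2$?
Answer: $1026$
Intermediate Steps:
$g{\left(Y \right)} = Y$ ($g{\left(Y \right)} = \left(-1 + 2\right) Y = 1 Y = Y$)
$W{\left(N,M \right)} = 1 + \frac{M}{2}$ ($W{\left(N,M \right)} = \frac{M}{2} + \frac{N}{N} = M \frac{1}{2} + 1 = \frac{M}{2} + 1 = 1 + \frac{M}{2}$)
$38 \left(\left(-6 - -31\right) + W{\left(8,2 \right)}\right) = 38 \left(\left(-6 - -31\right) + \left(1 + \frac{1}{2} \cdot 2\right)\right) = 38 \left(\left(-6 + 31\right) + \left(1 + 1\right)\right) = 38 \left(25 + 2\right) = 38 \cdot 27 = 1026$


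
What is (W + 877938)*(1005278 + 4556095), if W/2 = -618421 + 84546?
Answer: -1055615331876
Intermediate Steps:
W = -1067750 (W = 2*(-618421 + 84546) = 2*(-533875) = -1067750)
(W + 877938)*(1005278 + 4556095) = (-1067750 + 877938)*(1005278 + 4556095) = -189812*5561373 = -1055615331876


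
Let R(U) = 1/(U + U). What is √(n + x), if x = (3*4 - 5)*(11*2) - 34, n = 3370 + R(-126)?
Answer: √6156353/42 ≈ 59.076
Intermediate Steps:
R(U) = 1/(2*U)
n = 849239/252 (n = 3370 + (½)/(-126) = 3370 + (½)*(-1/126) = 3370 - 1/252 = 849239/252 ≈ 3370.0)
x = 120 (x = (12 - 5)*22 - 34 = 7*22 - 34 = 154 - 34 = 120)
√(n + x) = √(849239/252 + 120) = √(879479/252) = √6156353/42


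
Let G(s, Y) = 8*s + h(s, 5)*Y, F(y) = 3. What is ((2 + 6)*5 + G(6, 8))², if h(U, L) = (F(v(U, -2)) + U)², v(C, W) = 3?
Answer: 541696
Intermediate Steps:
h(U, L) = (3 + U)²
G(s, Y) = 8*s + Y*(3 + s)² (G(s, Y) = 8*s + (3 + s)²*Y = 8*s + Y*(3 + s)²)
((2 + 6)*5 + G(6, 8))² = ((2 + 6)*5 + (8*6 + 8*(3 + 6)²))² = (8*5 + (48 + 8*9²))² = (40 + (48 + 8*81))² = (40 + (48 + 648))² = (40 + 696)² = 736² = 541696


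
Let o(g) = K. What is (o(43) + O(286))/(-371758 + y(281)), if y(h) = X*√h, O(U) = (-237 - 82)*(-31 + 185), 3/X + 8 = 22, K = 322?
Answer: 3556082376672/27087986068015 + 2049768*√281/27087986068015 ≈ 0.13128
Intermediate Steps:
o(g) = 322
X = 3/14 (X = 3/(-8 + 22) = 3/14 ≈ 0.21429)
O(U) = -49126 (O(U) = -319*154 = -49126)
y(h) = 3*√h/14
(o(43) + O(286))/(-371758 + y(281)) = (322 - 49126)/(-371758 + 3*√281/14) = -48804/(-371758 + 3*√281/14)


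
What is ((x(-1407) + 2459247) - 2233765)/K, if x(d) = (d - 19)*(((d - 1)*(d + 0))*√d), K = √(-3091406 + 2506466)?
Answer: I*√146235*(-112741 + 1412492928*I*√1407)/146235 ≈ -1.3855e+8 - 294.82*I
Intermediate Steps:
K = 2*I*√146235 (K = √(-584940) = 2*I*√146235 ≈ 764.81*I)
x(d) = d^(3/2)*(-1 + d)*(-19 + d) (x(d) = (-19 + d)*(((-1 + d)*d)*√d) = (-19 + d)*((d*(-1 + d))*√d) = (-19 + d)*(d^(3/2)*(-1 + d)) = d^(3/2)*(-1 + d)*(-19 + d))
((x(-1407) + 2459247) - 2233765)/K = (((-1407)^(3/2)*(19 + (-1407)² - 20*(-1407)) + 2459247) - 2233765)/((2*I*√146235)) = (((-1407*I*√1407)*(19 + 1979649 + 28140) + 2459247) - 2233765)*(-I*√146235/292470) = ((-1407*I*√1407*2007808 + 2459247) - 2233765)*(-I*√146235/292470) = ((-2824985856*I*√1407 + 2459247) - 2233765)*(-I*√146235/292470) = ((2459247 - 2824985856*I*√1407) - 2233765)*(-I*√146235/292470) = (225482 - 2824985856*I*√1407)*(-I*√146235/292470) = -I*√146235*(225482 - 2824985856*I*√1407)/292470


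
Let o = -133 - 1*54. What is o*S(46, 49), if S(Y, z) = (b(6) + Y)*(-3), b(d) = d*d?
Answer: 46002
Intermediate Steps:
b(d) = d²
S(Y, z) = -108 - 3*Y (S(Y, z) = (6² + Y)*(-3) = (36 + Y)*(-3) = -108 - 3*Y)
o = -187 (o = -133 - 54 = -187)
o*S(46, 49) = -187*(-108 - 3*46) = -187*(-108 - 138) = -187*(-246) = 46002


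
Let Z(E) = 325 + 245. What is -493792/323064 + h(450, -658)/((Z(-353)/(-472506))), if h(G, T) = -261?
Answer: 830026762433/3836385 ≈ 2.1636e+5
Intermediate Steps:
Z(E) = 570
-493792/323064 + h(450, -658)/((Z(-353)/(-472506))) = -493792/323064 - 261/(570/(-472506)) = -493792*1/323064 - 261/(570*(-1/472506)) = -61724/40383 - 261/(-95/78751) = -61724/40383 - 261*(-78751/95) = -61724/40383 + 20554011/95 = 830026762433/3836385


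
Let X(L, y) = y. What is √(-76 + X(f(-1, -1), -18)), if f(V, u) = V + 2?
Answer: I*√94 ≈ 9.6954*I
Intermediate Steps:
f(V, u) = 2 + V
√(-76 + X(f(-1, -1), -18)) = √(-76 - 18) = √(-94) = I*√94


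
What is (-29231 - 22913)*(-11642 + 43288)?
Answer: -1650149024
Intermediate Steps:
(-29231 - 22913)*(-11642 + 43288) = -52144*31646 = -1650149024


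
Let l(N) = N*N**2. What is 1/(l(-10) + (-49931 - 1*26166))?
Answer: -1/77097 ≈ -1.2971e-5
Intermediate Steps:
l(N) = N**3
1/(l(-10) + (-49931 - 1*26166)) = 1/((-10)**3 + (-49931 - 1*26166)) = 1/(-1000 + (-49931 - 26166)) = 1/(-1000 - 76097) = 1/(-77097) = -1/77097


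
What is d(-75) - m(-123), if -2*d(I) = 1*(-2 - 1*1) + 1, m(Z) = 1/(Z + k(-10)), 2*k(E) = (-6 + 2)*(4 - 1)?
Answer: 130/129 ≈ 1.0078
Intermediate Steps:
k(E) = -6 (k(E) = ((-6 + 2)*(4 - 1))/2 = (-4*3)/2 = (½)*(-12) = -6)
m(Z) = 1/(-6 + Z) (m(Z) = 1/(Z - 6) = 1/(-6 + Z))
d(I) = 1 (d(I) = -(1*(-2 - 1*1) + 1)/2 = -(1*(-2 - 1) + 1)/2 = -(1*(-3) + 1)/2 = -(-3 + 1)/2 = -½*(-2) = 1)
d(-75) - m(-123) = 1 - 1/(-6 - 123) = 1 - 1/(-129) = 1 - 1*(-1/129) = 1 + 1/129 = 130/129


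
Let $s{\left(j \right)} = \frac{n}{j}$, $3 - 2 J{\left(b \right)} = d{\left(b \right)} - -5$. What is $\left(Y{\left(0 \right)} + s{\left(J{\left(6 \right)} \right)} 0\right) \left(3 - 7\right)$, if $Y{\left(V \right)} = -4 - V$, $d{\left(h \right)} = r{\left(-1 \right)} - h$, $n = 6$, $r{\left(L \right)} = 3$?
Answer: $16$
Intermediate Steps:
$d{\left(h \right)} = 3 - h$
$J{\left(b \right)} = - \frac{5}{2} + \frac{b}{2}$ ($J{\left(b \right)} = \frac{3}{2} - \frac{\left(3 - b\right) - -5}{2} = \frac{3}{2} - \frac{\left(3 - b\right) + 5}{2} = \frac{3}{2} - \frac{8 - b}{2} = \frac{3}{2} + \left(-4 + \frac{b}{2}\right) = - \frac{5}{2} + \frac{b}{2}$)
$s{\left(j \right)} = \frac{6}{j}$
$\left(Y{\left(0 \right)} + s{\left(J{\left(6 \right)} \right)} 0\right) \left(3 - 7\right) = \left(\left(-4 - 0\right) + \frac{6}{- \frac{5}{2} + \frac{1}{2} \cdot 6} \cdot 0\right) \left(3 - 7\right) = \left(\left(-4 + 0\right) + \frac{6}{- \frac{5}{2} + 3} \cdot 0\right) \left(3 - 7\right) = \left(-4 + 6 \frac{1}{\frac{1}{2}} \cdot 0\right) \left(-4\right) = \left(-4 + 6 \cdot 2 \cdot 0\right) \left(-4\right) = \left(-4 + 12 \cdot 0\right) \left(-4\right) = \left(-4 + 0\right) \left(-4\right) = \left(-4\right) \left(-4\right) = 16$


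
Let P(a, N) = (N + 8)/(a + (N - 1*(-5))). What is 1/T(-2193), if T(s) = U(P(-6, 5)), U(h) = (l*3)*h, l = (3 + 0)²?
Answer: 4/351 ≈ 0.011396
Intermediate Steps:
l = 9 (l = 3² = 9)
P(a, N) = (8 + N)/(5 + N + a) (P(a, N) = (8 + N)/(a + (N + 5)) = (8 + N)/(a + (5 + N)) = (8 + N)/(5 + N + a))
U(h) = 27*h (U(h) = (9*3)*h = 27*h)
T(s) = 351/4 (T(s) = 27*((8 + 5)/(5 + 5 - 6)) = 27*(13/4) = 351/4)
1/T(-2193) = 1/(351/4) = 4/351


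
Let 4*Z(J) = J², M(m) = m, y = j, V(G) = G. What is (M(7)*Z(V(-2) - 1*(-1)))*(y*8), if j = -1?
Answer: -14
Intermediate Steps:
y = -1
Z(J) = J²/4
(M(7)*Z(V(-2) - 1*(-1)))*(y*8) = (7*((-2 - 1*(-1))²/4))*(-1*8) = (7*((-2 + 1)²/4))*(-8) = (7*((¼)*(-1)²))*(-8) = (7*((¼)*1))*(-8) = (7*(¼))*(-8) = (7/4)*(-8) = -14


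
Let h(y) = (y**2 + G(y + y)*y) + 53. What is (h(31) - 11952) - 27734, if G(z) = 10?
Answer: -38362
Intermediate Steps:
h(y) = 53 + y**2 + 10*y (h(y) = (y**2 + 10*y) + 53 = 53 + y**2 + 10*y)
(h(31) - 11952) - 27734 = ((53 + 31**2 + 10*31) - 11952) - 27734 = ((53 + 961 + 310) - 11952) - 27734 = (1324 - 11952) - 27734 = -10628 - 27734 = -38362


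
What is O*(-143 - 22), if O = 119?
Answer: -19635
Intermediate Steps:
O*(-143 - 22) = 119*(-143 - 22) = 119*(-165) = -19635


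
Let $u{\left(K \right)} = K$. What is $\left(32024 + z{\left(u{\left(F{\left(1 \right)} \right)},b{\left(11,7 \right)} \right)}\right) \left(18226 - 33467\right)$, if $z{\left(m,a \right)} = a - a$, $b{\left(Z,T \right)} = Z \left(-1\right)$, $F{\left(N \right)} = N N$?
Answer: $-488077784$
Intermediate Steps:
$F{\left(N \right)} = N^{2}$
$b{\left(Z,T \right)} = - Z$
$z{\left(m,a \right)} = 0$
$\left(32024 + z{\left(u{\left(F{\left(1 \right)} \right)},b{\left(11,7 \right)} \right)}\right) \left(18226 - 33467\right) = \left(32024 + 0\right) \left(18226 - 33467\right) = 32024 \left(-15241\right) = -488077784$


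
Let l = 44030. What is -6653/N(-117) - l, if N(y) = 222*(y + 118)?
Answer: -9781313/222 ≈ -44060.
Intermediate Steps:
N(y) = 26196 + 222*y (N(y) = 222*(118 + y) = 26196 + 222*y)
-6653/N(-117) - l = -6653/(26196 + 222*(-117)) - 1*44030 = -6653/(26196 - 25974) - 44030 = -6653/222 - 44030 = -9781313/222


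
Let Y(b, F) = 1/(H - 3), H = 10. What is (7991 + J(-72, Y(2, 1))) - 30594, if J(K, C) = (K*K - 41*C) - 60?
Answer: -122394/7 ≈ -17485.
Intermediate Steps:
Y(b, F) = ⅐ (Y(b, F) = 1/(10 - 3) = 1/7 = ⅐)
J(K, C) = -60 + K² - 41*C (J(K, C) = (K² - 41*C) - 60 = -60 + K² - 41*C)
(7991 + J(-72, Y(2, 1))) - 30594 = (7991 + (-60 + (-72)² - 41*⅐)) - 30594 = (7991 + (-60 + 5184 - 41/7)) - 30594 = (7991 + 35827/7) - 30594 = 91764/7 - 30594 = -122394/7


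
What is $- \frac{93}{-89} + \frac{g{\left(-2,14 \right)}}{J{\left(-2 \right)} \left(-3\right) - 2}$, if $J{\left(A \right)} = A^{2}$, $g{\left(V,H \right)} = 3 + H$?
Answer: $- \frac{211}{1246} \approx -0.16934$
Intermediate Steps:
$- \frac{93}{-89} + \frac{g{\left(-2,14 \right)}}{J{\left(-2 \right)} \left(-3\right) - 2} = - \frac{93}{-89} + \frac{3 + 14}{\left(-2\right)^{2} \left(-3\right) - 2} = \left(-93\right) \left(- \frac{1}{89}\right) + \frac{17}{4 \left(-3\right) - 2} = \frac{93}{89} + \frac{17}{-12 - 2} = \frac{93}{89} + \frac{17}{-14} = \frac{93}{89} + 17 \left(- \frac{1}{14}\right) = \frac{93}{89} - \frac{17}{14} = - \frac{211}{1246}$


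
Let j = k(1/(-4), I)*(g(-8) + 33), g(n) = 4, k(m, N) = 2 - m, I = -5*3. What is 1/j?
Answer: 4/333 ≈ 0.012012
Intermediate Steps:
I = -15
j = 333/4 (j = (2 - 1/(-4))*(4 + 33) = (2 - 1*(-¼))*37 = (2 + ¼)*37 = (9/4)*37 = 333/4 ≈ 83.250)
1/j = 1/(333/4) = 4/333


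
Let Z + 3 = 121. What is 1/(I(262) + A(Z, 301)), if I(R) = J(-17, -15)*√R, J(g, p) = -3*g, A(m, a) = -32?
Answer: 16/340219 + 51*√262/680438 ≈ 0.0012602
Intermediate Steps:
Z = 118 (Z = -3 + 121 = 118)
I(R) = 51*√R (I(R) = (-3*(-17))*√R = 51*√R)
1/(I(262) + A(Z, 301)) = 1/(51*√262 - 32) = 1/(-32 + 51*√262)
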